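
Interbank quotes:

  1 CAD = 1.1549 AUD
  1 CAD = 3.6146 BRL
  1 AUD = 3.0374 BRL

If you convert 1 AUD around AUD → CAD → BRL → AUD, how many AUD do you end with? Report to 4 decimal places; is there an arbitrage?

Around AUD → CAD → BRL → AUD: 1 ÷ 1.1549 × 3.6146 ÷ 3.0374 = 1.030419
Product > 1; profitable direction is AUD → CAD → BRL → AUD.

1.0304 (arbitrage exists)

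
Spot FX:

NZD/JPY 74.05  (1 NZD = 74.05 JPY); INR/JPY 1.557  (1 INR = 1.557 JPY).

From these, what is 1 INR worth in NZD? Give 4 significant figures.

INR/NZD = 0.02103

1 INR × 1.557 = 1.557 JPY
1.557 JPY ÷ 74.05 = 0.0210263 NZD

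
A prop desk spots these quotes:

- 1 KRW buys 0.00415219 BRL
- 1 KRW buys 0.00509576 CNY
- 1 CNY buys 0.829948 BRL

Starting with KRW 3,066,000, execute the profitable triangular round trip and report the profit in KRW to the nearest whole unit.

Profit: KRW 56,876

Profitable loop is KRW → CNY → BRL → KRW:
KRW 3,066,000 × 0.00509576 = CNY 15,623.60
CNY 15,623.60 × 0.829948 = BRL 12,966.78
BRL 12,966.78 ÷ 0.00415219 = KRW 3,122,876
Profit = KRW 3,122,876 − KRW 3,066,000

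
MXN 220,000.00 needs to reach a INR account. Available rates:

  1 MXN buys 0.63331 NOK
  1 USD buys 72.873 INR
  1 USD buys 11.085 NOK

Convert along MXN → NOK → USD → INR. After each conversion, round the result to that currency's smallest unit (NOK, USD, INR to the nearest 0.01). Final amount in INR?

MXN 220,000.00 × 0.63331 = NOK 139,328.20
NOK 139,328.20 ÷ 11.085 = USD 12,569.08
USD 12,569.08 × 72.873 = INR 915,946.57

INR 915,946.57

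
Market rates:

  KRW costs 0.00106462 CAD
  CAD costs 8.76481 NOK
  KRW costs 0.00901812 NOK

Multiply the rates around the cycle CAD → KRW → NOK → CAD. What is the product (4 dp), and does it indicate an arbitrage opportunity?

Around CAD → KRW → NOK → CAD: 1 ÷ 0.00106462 × 0.00901812 ÷ 8.76481 = 0.966449
Product < 1; profitable direction is CAD → NOK → KRW → CAD.

0.9664 (arbitrage exists)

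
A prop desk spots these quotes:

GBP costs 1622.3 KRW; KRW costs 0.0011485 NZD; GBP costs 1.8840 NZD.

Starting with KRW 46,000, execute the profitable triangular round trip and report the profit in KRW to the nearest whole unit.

Profitable loop is KRW → GBP → NZD → KRW:
KRW 46,000 ÷ 1622.3 = GBP 28.35
GBP 28.35 × 1.8840 = NZD 53.42
NZD 53.42 ÷ 0.0011485 = KRW 46,513
Profit = KRW 46,513 − KRW 46,000

Profit: KRW 513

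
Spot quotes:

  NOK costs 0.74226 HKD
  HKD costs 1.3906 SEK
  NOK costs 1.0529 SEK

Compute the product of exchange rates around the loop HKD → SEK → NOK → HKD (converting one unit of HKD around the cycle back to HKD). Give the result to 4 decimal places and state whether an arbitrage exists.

Around HKD → SEK → NOK → HKD: 1 × 1.3906 ÷ 1.0529 × 0.74226 = 0.980327
Product < 1; profitable direction is HKD → NOK → SEK → HKD.

0.9803 (arbitrage exists)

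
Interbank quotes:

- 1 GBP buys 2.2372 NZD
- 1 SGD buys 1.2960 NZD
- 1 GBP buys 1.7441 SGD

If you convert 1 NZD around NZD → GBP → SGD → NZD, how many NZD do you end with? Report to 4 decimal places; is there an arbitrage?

1.0103 (arbitrage exists)

Around NZD → GBP → SGD → NZD: 1 ÷ 2.2372 × 1.7441 × 1.2960 = 1.010349
Product > 1; profitable direction is NZD → GBP → SGD → NZD.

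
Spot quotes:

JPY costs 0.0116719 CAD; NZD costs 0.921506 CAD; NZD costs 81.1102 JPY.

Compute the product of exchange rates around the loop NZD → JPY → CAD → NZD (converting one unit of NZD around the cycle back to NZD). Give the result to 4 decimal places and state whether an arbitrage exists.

Around NZD → JPY → CAD → NZD: 1 × 81.1102 × 0.0116719 ÷ 0.921506 = 1.027351
Product > 1; profitable direction is NZD → JPY → CAD → NZD.

1.0274 (arbitrage exists)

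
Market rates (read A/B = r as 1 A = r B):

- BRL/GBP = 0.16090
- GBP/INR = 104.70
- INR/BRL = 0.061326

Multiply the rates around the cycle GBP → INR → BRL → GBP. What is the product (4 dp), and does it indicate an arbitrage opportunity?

Around GBP → INR → BRL → GBP: 1 × 104.70 × 0.061326 × 0.16090 = 1.033112
Product > 1; profitable direction is GBP → INR → BRL → GBP.

1.0331 (arbitrage exists)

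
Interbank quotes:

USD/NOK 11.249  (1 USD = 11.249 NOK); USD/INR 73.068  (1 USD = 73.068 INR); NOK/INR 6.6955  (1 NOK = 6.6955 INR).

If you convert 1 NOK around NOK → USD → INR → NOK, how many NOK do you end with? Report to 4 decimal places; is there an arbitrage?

0.9701 (arbitrage exists)

Around NOK → USD → INR → NOK: 1 ÷ 11.249 × 73.068 ÷ 6.6955 = 0.970131
Product < 1; profitable direction is NOK → INR → USD → NOK.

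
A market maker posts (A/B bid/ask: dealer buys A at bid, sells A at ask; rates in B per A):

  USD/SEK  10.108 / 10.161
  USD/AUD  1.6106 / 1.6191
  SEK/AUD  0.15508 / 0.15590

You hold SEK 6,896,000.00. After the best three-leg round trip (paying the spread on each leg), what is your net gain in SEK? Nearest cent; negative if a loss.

Net profit: SEK 115,361.85

Best loop SEK → USD → AUD → SEK:
SEK 6,896,000.00 ÷ 10.161 (buy USD at ask) = USD 678,673.36
USD 678,673.36 × 1.6106 (sell USD at bid) = AUD 1,093,071.31
AUD 1,093,071.31 ÷ 0.15590 (buy SEK at ask) = SEK 7,011,361.85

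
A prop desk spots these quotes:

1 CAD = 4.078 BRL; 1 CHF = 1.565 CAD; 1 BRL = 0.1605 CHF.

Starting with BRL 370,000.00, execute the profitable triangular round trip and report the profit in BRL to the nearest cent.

Profit: BRL 8,999.23

Profitable loop is BRL → CHF → CAD → BRL:
BRL 370,000.00 × 0.1605 = CHF 59,385.00
CHF 59,385.00 × 1.565 = CAD 92,937.52
CAD 92,937.52 × 4.078 = BRL 378,999.23
Profit = BRL 378,999.23 − BRL 370,000.00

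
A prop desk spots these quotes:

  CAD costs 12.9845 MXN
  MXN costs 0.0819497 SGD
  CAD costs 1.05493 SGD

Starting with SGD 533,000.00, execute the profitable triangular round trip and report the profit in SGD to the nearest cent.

Profitable loop is SGD → CAD → MXN → SGD:
SGD 533,000.00 ÷ 1.05493 = CAD 505,246.79
CAD 505,246.79 × 12.9845 = MXN 6,560,376.99
MXN 6,560,376.99 × 0.0819497 = SGD 537,620.93
Profit = SGD 537,620.93 − SGD 533,000.00

Profit: SGD 4,620.93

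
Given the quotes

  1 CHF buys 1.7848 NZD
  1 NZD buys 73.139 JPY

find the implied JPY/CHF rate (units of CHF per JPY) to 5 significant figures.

1 JPY ÷ 73.139 = 0.0136726 NZD
0.0136726 NZD ÷ 1.7848 = 0.00766058 CHF

JPY/CHF = 0.0076606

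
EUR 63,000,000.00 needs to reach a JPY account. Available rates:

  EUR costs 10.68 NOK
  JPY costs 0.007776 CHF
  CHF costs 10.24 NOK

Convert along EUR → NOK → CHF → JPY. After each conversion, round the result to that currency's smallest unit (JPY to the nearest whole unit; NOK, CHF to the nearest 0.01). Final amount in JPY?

JPY 8,449,978,299

EUR 63,000,000.00 × 10.68 = NOK 672,840,000.00
NOK 672,840,000.00 ÷ 10.24 = CHF 65,707,031.25
CHF 65,707,031.25 ÷ 0.007776 = JPY 8,449,978,299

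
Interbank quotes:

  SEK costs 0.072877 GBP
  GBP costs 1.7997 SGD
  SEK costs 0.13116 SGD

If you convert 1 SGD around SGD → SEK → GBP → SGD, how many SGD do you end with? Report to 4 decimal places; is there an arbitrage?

Around SGD → SEK → GBP → SGD: 1 ÷ 0.13116 × 0.072877 × 1.7997 = 0.999975
Product ≈ 1 (deviation 0.002%, within rounding noise).

1.0000 (no arbitrage)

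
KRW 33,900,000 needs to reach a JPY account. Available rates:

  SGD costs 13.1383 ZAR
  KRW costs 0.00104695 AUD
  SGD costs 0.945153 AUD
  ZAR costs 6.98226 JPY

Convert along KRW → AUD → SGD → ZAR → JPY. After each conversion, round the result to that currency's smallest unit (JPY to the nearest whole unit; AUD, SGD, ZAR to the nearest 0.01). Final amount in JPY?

KRW 33,900,000 × 0.00104695 = AUD 35,491.61
AUD 35,491.61 ÷ 0.945153 = SGD 37,551.18
SGD 37,551.18 × 13.1383 = ZAR 493,358.67
ZAR 493,358.67 × 6.98226 = JPY 3,444,759

JPY 3,444,759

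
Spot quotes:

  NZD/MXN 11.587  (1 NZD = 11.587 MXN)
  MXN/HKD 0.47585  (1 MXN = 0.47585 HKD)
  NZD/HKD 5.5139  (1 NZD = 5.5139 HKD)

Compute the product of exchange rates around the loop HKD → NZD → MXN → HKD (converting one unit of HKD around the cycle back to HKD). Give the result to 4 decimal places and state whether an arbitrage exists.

1.0000 (no arbitrage)

Around HKD → NZD → MXN → HKD: 1 ÷ 5.5139 × 11.587 × 0.47585 = 0.999959
Product ≈ 1 (deviation 0.004%, within rounding noise).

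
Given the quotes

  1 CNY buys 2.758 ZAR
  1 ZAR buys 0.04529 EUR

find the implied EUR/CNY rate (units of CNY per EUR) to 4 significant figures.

1 EUR ÷ 0.04529 = 22.0799 ZAR
22.0799 ZAR ÷ 2.758 = 8.00578 CNY

EUR/CNY = 8.006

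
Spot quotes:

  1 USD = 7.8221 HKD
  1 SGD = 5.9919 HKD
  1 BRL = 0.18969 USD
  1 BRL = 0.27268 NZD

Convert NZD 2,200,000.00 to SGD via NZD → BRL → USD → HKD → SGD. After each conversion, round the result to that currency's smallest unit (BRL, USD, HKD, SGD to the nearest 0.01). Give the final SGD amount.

SGD 1,997,894.90

NZD 2,200,000.00 ÷ 0.27268 = BRL 8,068,065.13
BRL 8,068,065.13 × 0.18969 = USD 1,530,431.27
USD 1,530,431.27 × 7.8221 = HKD 11,971,186.44
HKD 11,971,186.44 ÷ 5.9919 = SGD 1,997,894.90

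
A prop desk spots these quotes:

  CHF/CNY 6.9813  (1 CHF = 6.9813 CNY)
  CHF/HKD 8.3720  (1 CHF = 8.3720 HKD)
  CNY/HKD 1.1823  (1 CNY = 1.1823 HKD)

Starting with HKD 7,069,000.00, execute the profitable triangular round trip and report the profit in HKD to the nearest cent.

Profit: HKD 101,066.95

Profitable loop is HKD → CNY → CHF → HKD:
HKD 7,069,000.00 ÷ 1.1823 = CNY 5,979,023.94
CNY 5,979,023.94 ÷ 6.9813 = CHF 856,434.18
CHF 856,434.18 × 8.3720 = HKD 7,170,066.95
Profit = HKD 7,170,066.95 − HKD 7,069,000.00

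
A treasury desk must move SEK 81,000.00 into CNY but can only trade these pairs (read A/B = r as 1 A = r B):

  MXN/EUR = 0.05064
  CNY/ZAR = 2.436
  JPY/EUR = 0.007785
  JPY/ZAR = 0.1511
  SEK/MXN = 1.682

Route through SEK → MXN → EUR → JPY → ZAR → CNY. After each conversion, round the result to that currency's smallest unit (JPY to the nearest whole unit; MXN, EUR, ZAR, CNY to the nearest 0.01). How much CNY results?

CNY 54,970.94

SEK 81,000.00 × 1.682 = MXN 136,242.00
MXN 136,242.00 × 0.05064 = EUR 6,899.29
EUR 6,899.29 ÷ 0.007785 = JPY 886,229
JPY 886,229 × 0.1511 = ZAR 133,909.20
ZAR 133,909.20 ÷ 2.436 = CNY 54,970.94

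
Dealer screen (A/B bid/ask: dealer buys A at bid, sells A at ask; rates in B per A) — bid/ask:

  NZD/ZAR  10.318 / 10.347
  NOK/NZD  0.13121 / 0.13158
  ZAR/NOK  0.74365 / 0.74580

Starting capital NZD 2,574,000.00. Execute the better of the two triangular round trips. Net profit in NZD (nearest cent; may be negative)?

Best loop NZD → ZAR → NOK → NZD:
NZD 2,574,000.00 × 10.318 (sell NZD at bid) = ZAR 26,558,532.00
ZAR 26,558,532.00 × 0.74365 (sell ZAR at bid) = NOK 19,750,252.32
NOK 19,750,252.32 × 0.13121 (sell NOK at bid) = NZD 2,591,430.61

Net profit: NZD 17,430.61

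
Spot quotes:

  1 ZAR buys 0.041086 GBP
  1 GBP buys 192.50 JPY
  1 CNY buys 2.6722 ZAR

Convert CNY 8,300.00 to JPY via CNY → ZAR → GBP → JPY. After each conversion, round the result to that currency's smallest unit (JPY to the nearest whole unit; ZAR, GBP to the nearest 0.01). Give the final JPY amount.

CNY 8,300.00 × 2.6722 = ZAR 22,179.26
ZAR 22,179.26 × 0.041086 = GBP 911.26
GBP 911.26 × 192.50 = JPY 175,418

JPY 175,418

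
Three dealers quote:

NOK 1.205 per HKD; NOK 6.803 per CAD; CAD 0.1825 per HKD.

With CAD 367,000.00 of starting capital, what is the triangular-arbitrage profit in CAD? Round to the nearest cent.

Profitable loop is CAD → NOK → HKD → CAD:
CAD 367,000.00 × 6.803 = NOK 2,496,701.00
NOK 2,496,701.00 ÷ 1.205 = HKD 2,071,951.04
HKD 2,071,951.04 × 0.1825 = CAD 378,131.06
Profit = CAD 378,131.06 − CAD 367,000.00

Profit: CAD 11,131.06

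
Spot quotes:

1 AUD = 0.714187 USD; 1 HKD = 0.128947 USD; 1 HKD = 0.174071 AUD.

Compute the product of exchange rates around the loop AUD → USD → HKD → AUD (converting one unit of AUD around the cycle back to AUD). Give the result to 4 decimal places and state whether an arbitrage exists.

Around AUD → USD → HKD → AUD: 1 × 0.714187 ÷ 0.128947 × 0.174071 = 0.964111
Product < 1; profitable direction is AUD → HKD → USD → AUD.

0.9641 (arbitrage exists)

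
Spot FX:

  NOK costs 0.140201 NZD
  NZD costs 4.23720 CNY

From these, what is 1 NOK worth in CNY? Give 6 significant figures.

1 NOK × 0.140201 = 0.140201 NZD
0.140201 NZD × 4.23720 = 0.59406 CNY

NOK/CNY = 0.594060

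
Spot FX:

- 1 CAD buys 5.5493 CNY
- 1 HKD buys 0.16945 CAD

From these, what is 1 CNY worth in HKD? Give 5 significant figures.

1 CNY ÷ 5.5493 = 0.180203 CAD
0.180203 CAD ÷ 0.16945 = 1.06346 HKD

CNY/HKD = 1.0635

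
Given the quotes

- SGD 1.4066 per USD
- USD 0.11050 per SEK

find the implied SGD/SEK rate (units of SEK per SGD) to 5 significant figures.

1 SGD ÷ 1.4066 = 0.710934 USD
0.710934 USD ÷ 0.11050 = 6.43379 SEK

SGD/SEK = 6.4338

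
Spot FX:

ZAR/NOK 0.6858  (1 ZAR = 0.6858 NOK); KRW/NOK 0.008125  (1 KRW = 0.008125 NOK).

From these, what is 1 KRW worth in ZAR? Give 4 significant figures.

1 KRW × 0.008125 = 0.008125 NOK
0.008125 NOK ÷ 0.6858 = 0.0118475 ZAR

KRW/ZAR = 0.01185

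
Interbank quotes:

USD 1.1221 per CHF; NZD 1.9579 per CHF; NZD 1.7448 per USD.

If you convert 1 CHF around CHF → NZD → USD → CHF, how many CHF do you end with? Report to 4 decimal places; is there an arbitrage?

Around CHF → NZD → USD → CHF: 1 × 1.9579 ÷ 1.7448 ÷ 1.1221 = 1.000031
Product ≈ 1 (deviation 0.003%, within rounding noise).

1.0000 (no arbitrage)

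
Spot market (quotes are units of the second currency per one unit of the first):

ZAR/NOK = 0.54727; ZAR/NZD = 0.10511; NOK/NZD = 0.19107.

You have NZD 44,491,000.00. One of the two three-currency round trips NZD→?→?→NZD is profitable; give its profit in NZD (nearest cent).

Profit: NZD 231,086.57

Profitable loop is NZD → NOK → ZAR → NZD:
NZD 44,491,000.00 ÷ 0.19107 = NOK 232,851,834.41
NOK 232,851,834.41 ÷ 0.54727 = ZAR 425,478,894.16
ZAR 425,478,894.16 × 0.10511 = NZD 44,722,086.57
Profit = NZD 44,722,086.57 − NZD 44,491,000.00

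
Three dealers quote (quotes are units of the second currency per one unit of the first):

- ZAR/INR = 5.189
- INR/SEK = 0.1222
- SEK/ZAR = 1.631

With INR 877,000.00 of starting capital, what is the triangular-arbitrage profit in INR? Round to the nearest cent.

Profitable loop is INR → SEK → ZAR → INR:
INR 877,000.00 × 0.1222 = SEK 107,169.40
SEK 107,169.40 × 1.631 = ZAR 174,793.29
ZAR 174,793.29 × 5.189 = INR 907,002.39
Profit = INR 907,002.39 − INR 877,000.00

Profit: INR 30,002.39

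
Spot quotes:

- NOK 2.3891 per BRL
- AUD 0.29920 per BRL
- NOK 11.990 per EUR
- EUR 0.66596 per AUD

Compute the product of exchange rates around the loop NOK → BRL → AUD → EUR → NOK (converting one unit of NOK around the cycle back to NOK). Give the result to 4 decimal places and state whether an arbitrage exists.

1.0000 (no arbitrage)

Around NOK → BRL → AUD → EUR → NOK: 1 ÷ 2.3891 × 0.29920 × 0.66596 × 11.990 = 0.999988
Product ≈ 1 (deviation 0.001%, within rounding noise).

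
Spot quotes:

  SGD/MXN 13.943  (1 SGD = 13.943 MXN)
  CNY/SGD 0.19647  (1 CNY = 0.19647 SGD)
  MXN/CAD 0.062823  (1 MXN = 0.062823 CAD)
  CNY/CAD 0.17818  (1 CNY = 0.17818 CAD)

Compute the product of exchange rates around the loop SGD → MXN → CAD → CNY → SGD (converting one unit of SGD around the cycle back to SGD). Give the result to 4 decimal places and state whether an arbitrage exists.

0.9659 (arbitrage exists)

Around SGD → MXN → CAD → CNY → SGD: 1 × 13.943 × 0.062823 ÷ 0.17818 × 0.19647 = 0.965856
Product < 1; profitable direction is SGD → CNY → CAD → MXN → SGD.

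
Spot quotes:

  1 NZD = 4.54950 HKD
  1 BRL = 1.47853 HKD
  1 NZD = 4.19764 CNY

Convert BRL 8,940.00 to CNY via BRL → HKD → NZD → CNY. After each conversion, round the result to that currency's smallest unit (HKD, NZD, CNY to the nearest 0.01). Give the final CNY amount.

BRL 8,940.00 × 1.47853 = HKD 13,218.06
HKD 13,218.06 ÷ 4.54950 = NZD 2,905.39
NZD 2,905.39 × 4.19764 = CNY 12,195.78

CNY 12,195.78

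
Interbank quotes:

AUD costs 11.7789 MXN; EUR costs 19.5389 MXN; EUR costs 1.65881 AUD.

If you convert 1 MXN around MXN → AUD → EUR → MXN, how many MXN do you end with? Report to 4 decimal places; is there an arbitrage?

Around MXN → AUD → EUR → MXN: 1 ÷ 11.7789 ÷ 1.65881 × 19.5389 = 0.999997
Product ≈ 1 (deviation 0.000%, within rounding noise).

1.0000 (no arbitrage)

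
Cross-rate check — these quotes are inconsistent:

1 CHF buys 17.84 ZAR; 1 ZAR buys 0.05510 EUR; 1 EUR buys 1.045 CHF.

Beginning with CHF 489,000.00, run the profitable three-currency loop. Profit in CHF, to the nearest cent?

Profit: CHF 13,309.74

Profitable loop is CHF → ZAR → EUR → CHF:
CHF 489,000.00 × 17.84 = ZAR 8,723,760.00
ZAR 8,723,760.00 × 0.05510 = EUR 480,679.18
EUR 480,679.18 × 1.045 = CHF 502,309.74
Profit = CHF 502,309.74 − CHF 489,000.00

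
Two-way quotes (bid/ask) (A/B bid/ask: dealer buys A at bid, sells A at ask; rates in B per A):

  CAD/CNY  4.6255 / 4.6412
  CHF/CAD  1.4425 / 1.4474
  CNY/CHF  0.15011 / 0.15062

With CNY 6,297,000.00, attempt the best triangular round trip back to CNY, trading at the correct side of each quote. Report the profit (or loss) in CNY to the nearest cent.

Net profit: CNY 9,927.31

Best loop CNY → CHF → CAD → CNY:
CNY 6,297,000.00 × 0.15011 (sell CNY at bid) = CHF 945,242.67
CHF 945,242.67 × 1.4425 (sell CHF at bid) = CAD 1,363,512.55
CAD 1,363,512.55 × 4.6255 (sell CAD at bid) = CNY 6,306,927.31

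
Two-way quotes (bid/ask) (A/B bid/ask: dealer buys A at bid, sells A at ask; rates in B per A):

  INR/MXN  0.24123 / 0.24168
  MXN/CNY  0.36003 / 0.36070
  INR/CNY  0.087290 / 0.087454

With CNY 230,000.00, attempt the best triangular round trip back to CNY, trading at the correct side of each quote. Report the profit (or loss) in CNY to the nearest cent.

Best loop CNY → MXN → INR → CNY:
CNY 230,000.00 ÷ 0.36070 (buy MXN at ask) = MXN 637,649.02
MXN 637,649.02 ÷ 0.24168 (buy INR at ask) = INR 2,638,402.08
INR 2,638,402.08 × 0.087290 (sell INR at bid) = CNY 230,306.12

Net profit: CNY 306.12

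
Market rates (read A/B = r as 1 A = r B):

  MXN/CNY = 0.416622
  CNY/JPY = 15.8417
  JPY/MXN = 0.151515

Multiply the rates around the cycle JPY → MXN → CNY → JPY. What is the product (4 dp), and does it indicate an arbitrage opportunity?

Around JPY → MXN → CNY → JPY: 1 × 0.151515 × 0.416622 × 15.8417 = 0.999999
Product ≈ 1 (deviation 0.000%, within rounding noise).

1.0000 (no arbitrage)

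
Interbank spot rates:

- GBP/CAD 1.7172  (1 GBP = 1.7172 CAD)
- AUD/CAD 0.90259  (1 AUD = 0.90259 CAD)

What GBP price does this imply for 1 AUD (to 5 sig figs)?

AUD/GBP = 0.52562

1 AUD × 0.90259 = 0.90259 CAD
0.90259 CAD ÷ 1.7172 = 0.525617 GBP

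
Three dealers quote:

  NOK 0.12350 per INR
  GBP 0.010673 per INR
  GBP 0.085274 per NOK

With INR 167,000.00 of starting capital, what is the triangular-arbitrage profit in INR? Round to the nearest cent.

Profit: INR 2,246.38

Profitable loop is INR → GBP → NOK → INR:
INR 167,000.00 × 0.010673 = GBP 1,782.39
GBP 1,782.39 ÷ 0.085274 = NOK 20,901.93
NOK 20,901.93 ÷ 0.12350 = INR 169,246.38
Profit = INR 169,246.38 − INR 167,000.00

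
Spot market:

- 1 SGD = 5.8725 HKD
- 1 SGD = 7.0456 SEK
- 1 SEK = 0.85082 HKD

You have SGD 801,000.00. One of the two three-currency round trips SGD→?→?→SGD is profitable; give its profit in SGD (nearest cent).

Profit: SGD 16,645.71

Profitable loop is SGD → SEK → HKD → SGD:
SGD 801,000.00 × 7.0456 = SEK 5,643,525.60
SEK 5,643,525.60 × 0.85082 = HKD 4,801,624.45
HKD 4,801,624.45 ÷ 5.8725 = SGD 817,645.71
Profit = SGD 817,645.71 − SGD 801,000.00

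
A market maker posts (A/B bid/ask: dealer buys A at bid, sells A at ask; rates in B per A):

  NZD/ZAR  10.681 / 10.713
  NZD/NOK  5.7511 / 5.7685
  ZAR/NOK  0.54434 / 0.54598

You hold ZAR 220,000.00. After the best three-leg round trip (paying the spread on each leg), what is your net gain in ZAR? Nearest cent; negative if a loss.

Net profit: ZAR 1,738.93

Best loop ZAR → NOK → NZD → ZAR:
ZAR 220,000.00 × 0.54434 (sell ZAR at bid) = NOK 119,754.80
NOK 119,754.80 ÷ 5.7685 (buy NZD at ask) = NZD 20,760.13
NZD 20,760.13 × 10.681 (sell NZD at bid) = ZAR 221,738.93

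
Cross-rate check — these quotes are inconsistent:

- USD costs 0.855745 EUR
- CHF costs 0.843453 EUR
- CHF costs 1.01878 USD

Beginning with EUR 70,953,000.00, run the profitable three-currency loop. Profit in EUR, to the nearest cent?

Profit: EUR 2,385,944.70

Profitable loop is EUR → CHF → USD → EUR:
EUR 70,953,000.00 ÷ 0.843453 = CHF 84,122,055.41
CHF 84,122,055.41 × 1.01878 = USD 85,701,867.61
USD 85,701,867.61 × 0.855745 = EUR 73,338,944.70
Profit = EUR 73,338,944.70 − EUR 70,953,000.00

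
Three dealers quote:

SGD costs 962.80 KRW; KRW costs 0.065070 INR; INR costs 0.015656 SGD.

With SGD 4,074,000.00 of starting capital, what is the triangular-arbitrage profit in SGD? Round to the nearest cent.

Profitable loop is SGD → INR → KRW → SGD:
SGD 4,074,000.00 ÷ 0.015656 = INR 260,219,724.07
INR 260,219,724.07 ÷ 0.065070 = KRW 3,999,073,676
KRW 3,999,073,676 ÷ 962.80 = SGD 4,153,587.12
Profit = SGD 4,153,587.12 − SGD 4,074,000.00

Profit: SGD 79,587.12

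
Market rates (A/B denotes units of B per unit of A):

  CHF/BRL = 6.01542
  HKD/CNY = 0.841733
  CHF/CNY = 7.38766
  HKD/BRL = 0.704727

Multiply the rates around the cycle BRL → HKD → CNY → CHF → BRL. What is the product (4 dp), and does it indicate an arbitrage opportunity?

0.9726 (arbitrage exists)

Around BRL → HKD → CNY → CHF → BRL: 1 ÷ 0.704727 × 0.841733 ÷ 7.38766 × 6.01542 = 0.972551
Product < 1; profitable direction is BRL → CHF → CNY → HKD → BRL.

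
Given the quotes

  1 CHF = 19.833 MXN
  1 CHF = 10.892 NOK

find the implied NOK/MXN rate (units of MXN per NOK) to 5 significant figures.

NOK/MXN = 1.8209

1 NOK ÷ 10.892 = 0.0918105 CHF
0.0918105 CHF × 19.833 = 1.82088 MXN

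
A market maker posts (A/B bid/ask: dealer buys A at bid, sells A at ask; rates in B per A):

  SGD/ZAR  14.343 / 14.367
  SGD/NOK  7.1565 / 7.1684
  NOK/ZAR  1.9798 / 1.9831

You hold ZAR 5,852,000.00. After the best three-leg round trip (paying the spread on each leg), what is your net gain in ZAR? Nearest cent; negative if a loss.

Net profit: ZAR 52,423.09

Best loop ZAR → NOK → SGD → ZAR:
ZAR 5,852,000.00 ÷ 1.9831 (buy NOK at ask) = NOK 2,950,935.40
NOK 2,950,935.40 ÷ 7.1684 (buy SGD at ask) = SGD 411,658.86
SGD 411,658.86 × 14.343 (sell SGD at bid) = ZAR 5,904,423.09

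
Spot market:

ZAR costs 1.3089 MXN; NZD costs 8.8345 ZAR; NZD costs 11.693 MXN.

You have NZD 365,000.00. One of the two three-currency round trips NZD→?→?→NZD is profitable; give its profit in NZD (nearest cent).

Profitable loop is NZD → MXN → ZAR → NZD:
NZD 365,000.00 × 11.693 = MXN 4,267,945.00
MXN 4,267,945.00 ÷ 1.3089 = ZAR 3,260,711.28
ZAR 3,260,711.28 ÷ 8.8345 = NZD 369,088.38
Profit = NZD 369,088.38 − NZD 365,000.00

Profit: NZD 4,088.38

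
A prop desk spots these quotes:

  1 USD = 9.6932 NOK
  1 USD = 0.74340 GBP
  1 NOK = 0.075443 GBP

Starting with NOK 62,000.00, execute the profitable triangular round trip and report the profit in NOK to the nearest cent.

Profitable loop is NOK → USD → GBP → NOK:
NOK 62,000.00 ÷ 9.6932 = USD 6,396.24
USD 6,396.24 × 0.74340 = GBP 4,754.96
GBP 4,754.96 ÷ 0.075443 = NOK 63,027.22
Profit = NOK 63,027.22 − NOK 62,000.00

Profit: NOK 1,027.22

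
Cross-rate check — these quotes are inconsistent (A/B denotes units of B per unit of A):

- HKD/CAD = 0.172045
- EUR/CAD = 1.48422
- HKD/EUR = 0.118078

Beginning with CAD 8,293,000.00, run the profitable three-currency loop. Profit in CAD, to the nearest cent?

Profitable loop is CAD → HKD → EUR → CAD:
CAD 8,293,000.00 ÷ 0.172045 = HKD 48,202,505.16
HKD 48,202,505.16 × 0.118078 = EUR 5,691,655.40
EUR 5,691,655.40 × 1.48422 = CAD 8,447,668.78
Profit = CAD 8,447,668.78 − CAD 8,293,000.00

Profit: CAD 154,668.78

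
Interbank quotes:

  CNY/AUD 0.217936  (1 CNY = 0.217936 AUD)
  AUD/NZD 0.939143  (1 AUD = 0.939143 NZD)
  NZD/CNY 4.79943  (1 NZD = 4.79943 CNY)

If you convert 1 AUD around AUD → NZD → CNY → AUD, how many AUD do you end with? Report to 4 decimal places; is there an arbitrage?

Around AUD → NZD → CNY → AUD: 1 × 0.939143 × 4.79943 × 0.217936 = 0.982314
Product < 1; profitable direction is AUD → CNY → NZD → AUD.

0.9823 (arbitrage exists)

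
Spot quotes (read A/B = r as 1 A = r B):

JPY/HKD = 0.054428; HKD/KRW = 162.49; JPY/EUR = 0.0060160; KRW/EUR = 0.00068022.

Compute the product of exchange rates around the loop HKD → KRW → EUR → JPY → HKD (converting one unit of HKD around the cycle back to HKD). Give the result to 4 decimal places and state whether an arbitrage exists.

1.0000 (no arbitrage)

Around HKD → KRW → EUR → JPY → HKD: 1 × 162.49 × 0.00068022 ÷ 0.0060160 × 0.054428 = 0.999978
Product ≈ 1 (deviation 0.002%, within rounding noise).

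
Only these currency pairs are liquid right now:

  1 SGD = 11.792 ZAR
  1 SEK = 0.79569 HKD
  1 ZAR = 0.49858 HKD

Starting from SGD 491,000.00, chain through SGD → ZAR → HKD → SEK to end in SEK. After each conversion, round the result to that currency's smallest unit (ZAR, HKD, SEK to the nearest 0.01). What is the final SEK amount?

SEK 3,627,938.49

SGD 491,000.00 × 11.792 = ZAR 5,789,872.00
ZAR 5,789,872.00 × 0.49858 = HKD 2,886,714.38
HKD 2,886,714.38 ÷ 0.79569 = SEK 3,627,938.49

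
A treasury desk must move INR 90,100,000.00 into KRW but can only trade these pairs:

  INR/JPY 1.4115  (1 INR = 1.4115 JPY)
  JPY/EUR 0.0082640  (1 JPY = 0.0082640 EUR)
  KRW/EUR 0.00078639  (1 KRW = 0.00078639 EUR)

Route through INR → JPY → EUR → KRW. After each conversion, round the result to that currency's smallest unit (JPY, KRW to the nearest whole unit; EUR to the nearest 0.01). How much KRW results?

INR 90,100,000.00 × 1.4115 = JPY 127,176,150
JPY 127,176,150 × 0.0082640 = EUR 1,050,983.70
EUR 1,050,983.70 ÷ 0.00078639 = KRW 1,336,466,257

KRW 1,336,466,257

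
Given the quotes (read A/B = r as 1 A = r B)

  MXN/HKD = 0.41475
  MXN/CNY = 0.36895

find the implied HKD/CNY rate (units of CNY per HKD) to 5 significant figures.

1 HKD ÷ 0.41475 = 2.41109 MXN
2.41109 MXN × 0.36895 = 0.889572 CNY

HKD/CNY = 0.88957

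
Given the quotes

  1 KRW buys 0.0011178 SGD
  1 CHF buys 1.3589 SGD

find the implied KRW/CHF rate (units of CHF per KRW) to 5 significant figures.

1 KRW × 0.0011178 = 0.0011178 SGD
0.0011178 SGD ÷ 1.3589 = 0.000822577 CHF

KRW/CHF = 0.00082258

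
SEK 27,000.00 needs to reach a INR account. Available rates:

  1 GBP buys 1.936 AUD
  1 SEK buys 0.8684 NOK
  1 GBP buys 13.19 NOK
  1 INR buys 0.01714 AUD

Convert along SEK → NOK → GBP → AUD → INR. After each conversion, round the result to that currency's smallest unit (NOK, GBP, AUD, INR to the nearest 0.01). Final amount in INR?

INR 200,785.88

SEK 27,000.00 × 0.8684 = NOK 23,446.80
NOK 23,446.80 ÷ 13.19 = GBP 1,777.62
GBP 1,777.62 × 1.936 = AUD 3,441.47
AUD 3,441.47 ÷ 0.01714 = INR 200,785.88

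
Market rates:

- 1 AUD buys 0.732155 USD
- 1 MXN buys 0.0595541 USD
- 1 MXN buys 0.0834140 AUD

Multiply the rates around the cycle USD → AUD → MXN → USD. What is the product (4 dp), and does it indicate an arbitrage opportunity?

Around USD → AUD → MXN → USD: 1 ÷ 0.732155 ÷ 0.0834140 × 0.0595541 = 0.975146
Product < 1; profitable direction is USD → MXN → AUD → USD.

0.9751 (arbitrage exists)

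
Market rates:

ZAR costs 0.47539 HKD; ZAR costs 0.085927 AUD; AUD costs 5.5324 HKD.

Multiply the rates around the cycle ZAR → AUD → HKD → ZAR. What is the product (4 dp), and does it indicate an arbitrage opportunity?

1.0000 (no arbitrage)

Around ZAR → AUD → HKD → ZAR: 1 × 0.085927 × 5.5324 ÷ 0.47539 = 0.999984
Product ≈ 1 (deviation 0.002%, within rounding noise).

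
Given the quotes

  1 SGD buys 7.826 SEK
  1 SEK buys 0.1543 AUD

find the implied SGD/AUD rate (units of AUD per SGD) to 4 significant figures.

1 SGD × 7.826 = 7.826 SEK
7.826 SEK × 0.1543 = 1.20755 AUD

SGD/AUD = 1.208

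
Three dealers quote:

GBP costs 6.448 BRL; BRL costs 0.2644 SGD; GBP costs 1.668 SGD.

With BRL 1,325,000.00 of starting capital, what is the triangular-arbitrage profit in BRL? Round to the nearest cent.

Profit: BRL 29,273.29

Profitable loop is BRL → SGD → GBP → BRL:
BRL 1,325,000.00 × 0.2644 = SGD 350,330.00
SGD 350,330.00 ÷ 1.668 = GBP 210,029.98
GBP 210,029.98 × 6.448 = BRL 1,354,273.29
Profit = BRL 1,354,273.29 − BRL 1,325,000.00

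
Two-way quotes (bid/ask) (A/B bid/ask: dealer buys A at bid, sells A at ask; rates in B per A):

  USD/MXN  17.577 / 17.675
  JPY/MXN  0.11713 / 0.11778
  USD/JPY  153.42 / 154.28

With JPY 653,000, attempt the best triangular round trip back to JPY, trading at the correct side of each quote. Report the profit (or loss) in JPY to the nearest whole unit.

Best loop JPY → MXN → USD → JPY:
JPY 653,000 × 0.11713 (sell JPY at bid) = MXN 76,485.89
MXN 76,485.89 ÷ 17.675 (buy USD at ask) = USD 4,327.35
USD 4,327.35 × 153.42 (sell USD at bid) = JPY 663,902

Net profit: JPY 10,902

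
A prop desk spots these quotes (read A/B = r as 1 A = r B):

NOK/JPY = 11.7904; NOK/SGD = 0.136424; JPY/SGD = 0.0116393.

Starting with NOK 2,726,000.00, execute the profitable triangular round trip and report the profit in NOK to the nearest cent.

Profit: NOK 16,145.37

Profitable loop is NOK → JPY → SGD → NOK:
NOK 2,726,000.00 × 11.7904 = JPY 32,140,630
JPY 32,140,630 × 0.0116393 = SGD 374,094.44
SGD 374,094.44 ÷ 0.136424 = NOK 2,742,145.37
Profit = NOK 2,742,145.37 − NOK 2,726,000.00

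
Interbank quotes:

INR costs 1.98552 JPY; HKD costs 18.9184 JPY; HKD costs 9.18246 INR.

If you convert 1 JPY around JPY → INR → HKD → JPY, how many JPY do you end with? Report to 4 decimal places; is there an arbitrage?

1.0377 (arbitrage exists)

Around JPY → INR → HKD → JPY: 1 ÷ 1.98552 ÷ 9.18246 × 18.9184 = 1.037650
Product > 1; profitable direction is JPY → INR → HKD → JPY.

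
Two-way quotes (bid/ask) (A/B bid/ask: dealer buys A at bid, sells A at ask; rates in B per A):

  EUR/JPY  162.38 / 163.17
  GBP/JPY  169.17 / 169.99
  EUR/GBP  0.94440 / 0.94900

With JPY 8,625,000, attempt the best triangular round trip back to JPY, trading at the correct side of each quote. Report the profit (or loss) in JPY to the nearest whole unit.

Net profit: JPY 56,646

Best loop JPY → GBP → EUR → JPY:
JPY 8,625,000 ÷ 169.99 (buy GBP at ask) = GBP 50,738.28
GBP 50,738.28 ÷ 0.94900 (buy EUR at ask) = EUR 53,464.99
EUR 53,464.99 × 162.38 (sell EUR at bid) = JPY 8,681,646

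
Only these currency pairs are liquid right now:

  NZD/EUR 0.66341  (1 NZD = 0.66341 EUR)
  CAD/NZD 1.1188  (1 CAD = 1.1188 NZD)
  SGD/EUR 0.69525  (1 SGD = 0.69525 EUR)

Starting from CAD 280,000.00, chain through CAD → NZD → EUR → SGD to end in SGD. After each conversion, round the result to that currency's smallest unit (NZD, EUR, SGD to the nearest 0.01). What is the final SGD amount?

CAD 280,000.00 × 1.1188 = NZD 313,264.00
NZD 313,264.00 × 0.66341 = EUR 207,822.47
EUR 207,822.47 ÷ 0.69525 = SGD 298,917.61

SGD 298,917.61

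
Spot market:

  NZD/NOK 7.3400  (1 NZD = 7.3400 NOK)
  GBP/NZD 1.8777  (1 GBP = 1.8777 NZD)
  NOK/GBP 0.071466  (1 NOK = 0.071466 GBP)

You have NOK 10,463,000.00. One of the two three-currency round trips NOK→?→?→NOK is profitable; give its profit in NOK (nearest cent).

Profitable loop is NOK → NZD → GBP → NOK:
NOK 10,463,000.00 ÷ 7.3400 = NZD 1,425,476.84
NZD 1,425,476.84 ÷ 1.8777 = GBP 759,161.12
GBP 759,161.12 ÷ 0.071466 = NOK 10,622,689.42
Profit = NOK 10,622,689.42 − NOK 10,463,000.00

Profit: NOK 159,689.42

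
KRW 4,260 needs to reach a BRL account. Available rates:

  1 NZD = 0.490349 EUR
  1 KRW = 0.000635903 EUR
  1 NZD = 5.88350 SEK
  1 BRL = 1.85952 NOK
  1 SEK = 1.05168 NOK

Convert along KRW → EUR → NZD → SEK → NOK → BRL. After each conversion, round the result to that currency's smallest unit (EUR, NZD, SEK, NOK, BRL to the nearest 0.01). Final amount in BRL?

BRL 18.40

KRW 4,260 × 0.000635903 = EUR 2.71
EUR 2.71 ÷ 0.490349 = NZD 5.53
NZD 5.53 × 5.88350 = SEK 32.54
SEK 32.54 × 1.05168 = NOK 34.22
NOK 34.22 ÷ 1.85952 = BRL 18.40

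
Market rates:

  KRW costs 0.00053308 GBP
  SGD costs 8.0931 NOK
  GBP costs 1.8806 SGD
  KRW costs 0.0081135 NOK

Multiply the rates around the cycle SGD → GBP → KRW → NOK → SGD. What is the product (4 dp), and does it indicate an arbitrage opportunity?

Around SGD → GBP → KRW → NOK → SGD: 1 ÷ 1.8806 ÷ 0.00053308 × 0.0081135 ÷ 8.0931 = 1.000010
Product ≈ 1 (deviation 0.001%, within rounding noise).

1.0000 (no arbitrage)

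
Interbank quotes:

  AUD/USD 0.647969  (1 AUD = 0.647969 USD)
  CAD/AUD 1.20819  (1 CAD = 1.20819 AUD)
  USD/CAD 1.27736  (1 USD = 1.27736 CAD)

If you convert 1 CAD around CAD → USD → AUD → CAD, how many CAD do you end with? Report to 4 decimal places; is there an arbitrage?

1.0000 (no arbitrage)

Around CAD → USD → AUD → CAD: 1 ÷ 1.27736 ÷ 0.647969 ÷ 1.20819 = 0.999994
Product ≈ 1 (deviation 0.001%, within rounding noise).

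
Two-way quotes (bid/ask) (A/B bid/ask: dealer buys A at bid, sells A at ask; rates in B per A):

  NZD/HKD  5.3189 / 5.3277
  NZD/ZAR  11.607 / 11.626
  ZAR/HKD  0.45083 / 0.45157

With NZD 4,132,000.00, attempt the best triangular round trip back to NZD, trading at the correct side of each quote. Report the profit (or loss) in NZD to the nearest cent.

Net profit: NZD 54,265.20

Best loop NZD → HKD → ZAR → NZD:
NZD 4,132,000.00 × 5.3189 (sell NZD at bid) = HKD 21,977,694.80
HKD 21,977,694.80 ÷ 0.45157 (buy ZAR at ask) = ZAR 48,669,519.23
ZAR 48,669,519.23 ÷ 11.626 (buy NZD at ask) = NZD 4,186,265.20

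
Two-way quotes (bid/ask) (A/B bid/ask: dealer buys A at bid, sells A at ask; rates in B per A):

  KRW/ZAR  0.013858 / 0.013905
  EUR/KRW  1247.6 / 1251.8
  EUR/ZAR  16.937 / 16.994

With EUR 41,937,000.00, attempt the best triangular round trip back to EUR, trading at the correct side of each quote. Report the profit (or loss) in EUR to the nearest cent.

Net profit: EUR 728,581.47

Best loop EUR → KRW → ZAR → EUR:
EUR 41,937,000.00 × 1247.6 (sell EUR at bid) = KRW 52,320,601,200
KRW 52,320,601,200 × 0.013858 (sell KRW at bid) = ZAR 725,058,891.43
ZAR 725,058,891.43 ÷ 16.994 (buy EUR at ask) = EUR 42,665,581.47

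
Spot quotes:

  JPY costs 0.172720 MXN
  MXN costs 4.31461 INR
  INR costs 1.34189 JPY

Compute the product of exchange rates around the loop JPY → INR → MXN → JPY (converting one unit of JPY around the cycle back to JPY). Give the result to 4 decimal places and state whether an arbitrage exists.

1.0000 (no arbitrage)

Around JPY → INR → MXN → JPY: 1 ÷ 1.34189 ÷ 4.31461 ÷ 0.172720 = 0.999997
Product ≈ 1 (deviation 0.000%, within rounding noise).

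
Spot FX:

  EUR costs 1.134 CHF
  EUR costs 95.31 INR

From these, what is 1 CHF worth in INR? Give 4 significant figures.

1 CHF ÷ 1.134 = 0.881834 EUR
0.881834 EUR × 95.31 = 84.0476 INR

CHF/INR = 84.05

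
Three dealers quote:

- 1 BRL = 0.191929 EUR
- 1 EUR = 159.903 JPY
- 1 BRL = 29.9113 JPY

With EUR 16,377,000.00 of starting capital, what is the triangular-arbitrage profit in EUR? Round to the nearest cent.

Profitable loop is EUR → JPY → BRL → EUR:
EUR 16,377,000.00 × 159.903 = JPY 2,618,731,431
JPY 2,618,731,431 ÷ 29.9113 = BRL 87,549,903.58
BRL 87,549,903.58 × 0.191929 = EUR 16,803,365.44
Profit = EUR 16,803,365.44 − EUR 16,377,000.00

Profit: EUR 426,365.44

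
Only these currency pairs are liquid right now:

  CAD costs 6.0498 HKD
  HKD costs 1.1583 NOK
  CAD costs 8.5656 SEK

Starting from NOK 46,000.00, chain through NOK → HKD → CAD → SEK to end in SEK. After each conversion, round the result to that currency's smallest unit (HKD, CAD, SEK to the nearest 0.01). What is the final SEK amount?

NOK 46,000.00 ÷ 1.1583 = HKD 39,713.37
HKD 39,713.37 ÷ 6.0498 = CAD 6,564.41
CAD 6,564.41 × 8.5656 = SEK 56,228.11

SEK 56,228.11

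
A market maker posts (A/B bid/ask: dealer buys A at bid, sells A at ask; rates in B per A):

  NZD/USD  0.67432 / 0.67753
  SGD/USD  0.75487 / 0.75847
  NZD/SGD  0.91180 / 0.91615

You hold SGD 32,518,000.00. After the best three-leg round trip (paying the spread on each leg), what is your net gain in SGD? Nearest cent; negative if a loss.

Net profit: SGD 516,447.73

Best loop SGD → USD → NZD → SGD:
SGD 32,518,000.00 × 0.75487 (sell SGD at bid) = USD 24,546,862.66
USD 24,546,862.66 ÷ 0.67753 (buy NZD at ask) = NZD 36,229,927.32
NZD 36,229,927.32 × 0.91180 (sell NZD at bid) = SGD 33,034,447.73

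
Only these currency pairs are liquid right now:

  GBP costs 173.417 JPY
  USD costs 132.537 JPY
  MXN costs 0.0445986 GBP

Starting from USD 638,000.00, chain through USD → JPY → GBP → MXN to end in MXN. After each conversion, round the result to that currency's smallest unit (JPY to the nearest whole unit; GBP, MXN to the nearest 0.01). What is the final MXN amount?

USD 638,000.00 × 132.537 = JPY 84,558,606
JPY 84,558,606 ÷ 173.417 = GBP 487,602.75
GBP 487,602.75 ÷ 0.0445986 = MXN 10,933,140.28

MXN 10,933,140.28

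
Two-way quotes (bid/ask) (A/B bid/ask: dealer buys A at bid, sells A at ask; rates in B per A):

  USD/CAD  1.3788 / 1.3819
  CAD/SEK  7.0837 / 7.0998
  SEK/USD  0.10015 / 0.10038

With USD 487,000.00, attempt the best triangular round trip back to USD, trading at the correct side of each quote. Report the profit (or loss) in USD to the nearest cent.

Net profit: USD 7,491.74

Best loop USD → SEK → CAD → USD:
USD 487,000.00 ÷ 0.10038 (buy SEK at ask) = SEK 4,851,564.06
SEK 4,851,564.06 ÷ 7.0998 (buy CAD at ask) = CAD 683,338.13
CAD 683,338.13 ÷ 1.3819 (buy USD at ask) = USD 494,491.74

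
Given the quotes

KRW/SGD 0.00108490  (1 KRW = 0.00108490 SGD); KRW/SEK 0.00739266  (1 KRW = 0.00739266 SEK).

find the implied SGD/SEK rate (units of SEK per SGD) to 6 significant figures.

SGD/SEK = 6.81414

1 SGD ÷ 0.00108490 = 921.744 KRW
921.744 KRW × 0.00739266 = 6.81414 SEK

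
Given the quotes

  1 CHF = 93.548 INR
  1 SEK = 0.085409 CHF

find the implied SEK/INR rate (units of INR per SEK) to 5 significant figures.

SEK/INR = 7.9898

1 SEK × 0.085409 = 0.085409 CHF
0.085409 CHF × 93.548 = 7.98984 INR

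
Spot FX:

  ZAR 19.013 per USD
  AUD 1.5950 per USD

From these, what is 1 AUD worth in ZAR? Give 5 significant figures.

AUD/ZAR = 11.920

1 AUD ÷ 1.5950 = 0.626959 USD
0.626959 USD × 19.013 = 11.9204 ZAR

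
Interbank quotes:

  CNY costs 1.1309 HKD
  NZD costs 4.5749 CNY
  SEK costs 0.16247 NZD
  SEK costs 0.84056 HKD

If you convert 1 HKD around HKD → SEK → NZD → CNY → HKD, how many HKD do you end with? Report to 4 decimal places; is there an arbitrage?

1.0000 (no arbitrage)

Around HKD → SEK → NZD → CNY → HKD: 1 ÷ 0.84056 × 0.16247 × 4.5749 × 1.1309 = 1.000024
Product ≈ 1 (deviation 0.002%, within rounding noise).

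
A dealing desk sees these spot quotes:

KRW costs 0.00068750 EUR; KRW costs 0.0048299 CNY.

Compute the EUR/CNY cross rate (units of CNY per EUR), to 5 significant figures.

1 EUR ÷ 0.00068750 = 1454.55 KRW
1454.55 KRW × 0.0048299 = 7.02531 CNY

EUR/CNY = 7.0253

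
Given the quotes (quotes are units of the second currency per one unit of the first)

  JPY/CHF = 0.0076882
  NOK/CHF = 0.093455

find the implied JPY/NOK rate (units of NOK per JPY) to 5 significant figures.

JPY/NOK = 0.082266

1 JPY × 0.0076882 = 0.0076882 CHF
0.0076882 CHF ÷ 0.093455 = 0.0822663 NOK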